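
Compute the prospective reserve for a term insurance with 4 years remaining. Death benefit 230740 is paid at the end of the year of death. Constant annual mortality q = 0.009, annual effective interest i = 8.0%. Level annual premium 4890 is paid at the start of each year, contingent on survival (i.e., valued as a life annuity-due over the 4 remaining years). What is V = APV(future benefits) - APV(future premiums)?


v = 1/(1+i) = 0.925926
APV(future benefits) per unit = sum_{k=0}^{3} k_p_x * q * v^(k+1) = 0.029435
APV(future benefits) = 230740 * 0.029435 = 6791.7547
Life annuity-due factor ä_{x:4} = sum_{k=0}^{3} k_p_x * v^k = 3.53216
APV(future premiums) = 4890 * 3.53216 = 17272.2617
V = 6791.7547 - 17272.2617
= -10480.507


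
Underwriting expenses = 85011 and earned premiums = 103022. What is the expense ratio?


Expense ratio = expenses / premiums
= 85011 / 103022
= 0.8252


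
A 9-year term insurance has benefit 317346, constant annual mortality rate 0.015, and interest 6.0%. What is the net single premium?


NSP = benefit * sum_{k=0}^{n-1} k_p_x * q * v^(k+1)
With constant q=0.015, v=0.943396
Sum = 0.096676
NSP = 317346 * 0.096676
= 30679.5855


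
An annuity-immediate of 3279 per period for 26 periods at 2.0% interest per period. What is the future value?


FV = PMT * ((1+i)^n - 1) / i
= 3279 * ((1.02)^26 - 1) / 0.02
= 3279 * (1.673418 - 1) / 0.02
= 110406.8998


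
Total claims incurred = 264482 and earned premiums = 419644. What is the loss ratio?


Loss ratio = claims / premiums
= 264482 / 419644
= 0.6303


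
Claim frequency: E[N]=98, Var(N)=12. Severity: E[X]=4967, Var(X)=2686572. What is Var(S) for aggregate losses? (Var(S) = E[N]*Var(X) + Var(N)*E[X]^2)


Var(S) = E[N]*Var(X) + Var(N)*E[X]^2
= 98*2686572 + 12*4967^2
= 263284056 + 296053068
= 5.5934e+08


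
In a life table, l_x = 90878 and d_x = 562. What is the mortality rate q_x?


q_x = d_x / l_x
= 562 / 90878
= 0.0062


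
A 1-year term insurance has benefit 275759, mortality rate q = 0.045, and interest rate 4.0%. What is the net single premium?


NSP = benefit * q * v
v = 1/(1+i) = 0.961538
NSP = 275759 * 0.045 * 0.961538
= 11931.8798


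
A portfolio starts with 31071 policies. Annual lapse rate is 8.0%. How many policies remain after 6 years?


remaining = initial * (1 - lapse)^years
= 31071 * (1 - 0.08)^6
= 31071 * 0.606355
= 18840.0562


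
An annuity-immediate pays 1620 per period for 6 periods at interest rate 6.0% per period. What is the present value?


PV = PMT * (1 - (1+i)^(-n)) / i
= 1620 * (1 - (1+0.06)^(-6)) / 0.06
= 1620 * (1 - 0.704961) / 0.06
= 1620 * 4.917324
= 7966.0654


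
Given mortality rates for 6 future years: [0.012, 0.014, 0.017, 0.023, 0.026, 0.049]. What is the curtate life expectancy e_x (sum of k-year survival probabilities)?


e_x = sum_{k=1}^{n} k_p_x
k_p_x values:
  1_p_x = 0.988
  2_p_x = 0.974168
  3_p_x = 0.957607
  4_p_x = 0.935582
  5_p_x = 0.911257
  6_p_x = 0.866605
e_x = 5.6332


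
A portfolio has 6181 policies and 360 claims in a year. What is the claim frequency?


frequency = claims / policies
= 360 / 6181
= 0.0582


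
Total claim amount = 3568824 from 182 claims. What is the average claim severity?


severity = total / number
= 3568824 / 182
= 19608.9231


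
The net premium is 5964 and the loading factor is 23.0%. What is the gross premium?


Gross = net * (1 + loading)
= 5964 * (1 + 0.23)
= 5964 * 1.23
= 7335.72


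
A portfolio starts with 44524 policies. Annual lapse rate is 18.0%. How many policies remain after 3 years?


remaining = initial * (1 - lapse)^years
= 44524 * (1 - 0.18)^3
= 44524 * 0.551368
= 24549.1088


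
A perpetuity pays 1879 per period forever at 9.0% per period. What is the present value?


PV = PMT / i
= 1879 / 0.09
= 20877.7778


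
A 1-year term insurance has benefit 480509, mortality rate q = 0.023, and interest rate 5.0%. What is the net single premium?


NSP = benefit * q * v
v = 1/(1+i) = 0.952381
NSP = 480509 * 0.023 * 0.952381
= 10525.4352


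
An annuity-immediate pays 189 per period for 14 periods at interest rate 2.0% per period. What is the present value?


PV = PMT * (1 - (1+i)^(-n)) / i
= 189 * (1 - (1+0.02)^(-14)) / 0.02
= 189 * (1 - 0.757875) / 0.02
= 189 * 12.106249
= 2288.081


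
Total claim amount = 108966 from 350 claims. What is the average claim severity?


severity = total / number
= 108966 / 350
= 311.3314


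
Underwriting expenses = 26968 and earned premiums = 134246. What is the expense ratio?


Expense ratio = expenses / premiums
= 26968 / 134246
= 0.2009


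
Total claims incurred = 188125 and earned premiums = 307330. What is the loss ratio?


Loss ratio = claims / premiums
= 188125 / 307330
= 0.6121


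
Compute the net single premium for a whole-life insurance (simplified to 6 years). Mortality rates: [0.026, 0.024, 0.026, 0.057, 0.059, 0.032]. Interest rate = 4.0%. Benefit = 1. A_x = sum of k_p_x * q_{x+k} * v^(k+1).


v = 0.961538
Year 0: k_p_x=1.0, q=0.026, term=0.025
Year 1: k_p_x=0.974, q=0.024, term=0.021612
Year 2: k_p_x=0.950624, q=0.026, term=0.021973
Year 3: k_p_x=0.925908, q=0.057, term=0.045114
Year 4: k_p_x=0.873131, q=0.059, term=0.042341
Year 5: k_p_x=0.821616, q=0.032, term=0.020779
A_x = 0.1768


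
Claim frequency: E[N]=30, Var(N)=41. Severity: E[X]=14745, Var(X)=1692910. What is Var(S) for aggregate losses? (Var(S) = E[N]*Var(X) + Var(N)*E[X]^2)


Var(S) = E[N]*Var(X) + Var(N)*E[X]^2
= 30*1692910 + 41*14745^2
= 50787300 + 8914016025
= 8.9648e+09


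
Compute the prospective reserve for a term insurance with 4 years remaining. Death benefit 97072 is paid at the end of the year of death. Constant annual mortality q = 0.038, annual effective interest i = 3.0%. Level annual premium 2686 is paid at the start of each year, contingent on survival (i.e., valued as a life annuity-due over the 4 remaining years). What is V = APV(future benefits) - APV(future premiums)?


v = 1/(1+i) = 0.970874
APV(future benefits) per unit = sum_{k=0}^{3} k_p_x * q * v^(k+1) = 0.133591
APV(future benefits) = 97072 * 0.133591 = 12967.9842
Life annuity-due factor ä_{x:4} = sum_{k=0}^{3} k_p_x * v^k = 3.62103
APV(future premiums) = 2686 * 3.62103 = 9726.0866
V = 12967.9842 - 9726.0866
= 3241.8976


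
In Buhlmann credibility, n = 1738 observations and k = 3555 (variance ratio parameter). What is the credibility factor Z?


Z = n / (n + k)
= 1738 / (1738 + 3555)
= 1738 / 5293
= 0.3284


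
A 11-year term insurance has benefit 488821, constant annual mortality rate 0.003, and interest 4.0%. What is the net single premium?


NSP = benefit * sum_{k=0}^{n-1} k_p_x * q * v^(k+1)
With constant q=0.003, v=0.961538
Sum = 0.025921
NSP = 488821 * 0.025921
= 12670.8055


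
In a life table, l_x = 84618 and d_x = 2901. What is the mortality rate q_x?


q_x = d_x / l_x
= 2901 / 84618
= 0.0343


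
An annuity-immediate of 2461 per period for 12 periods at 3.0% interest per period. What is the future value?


FV = PMT * ((1+i)^n - 1) / i
= 2461 * ((1.03)^12 - 1) / 0.03
= 2461 * (1.425761 - 1) / 0.03
= 34926.5848


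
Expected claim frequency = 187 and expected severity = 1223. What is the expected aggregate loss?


E[S] = E[N] * E[X]
= 187 * 1223
= 228701


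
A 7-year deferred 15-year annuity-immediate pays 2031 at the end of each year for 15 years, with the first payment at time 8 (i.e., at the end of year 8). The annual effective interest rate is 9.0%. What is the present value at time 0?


PV at time 7 of the 15-year annuity-immediate:
a_n = 2031 * (1-(1+0.09)^(-15))/0.09 = 16371.2582
Discount back 7 years to time 0:
PV = 16371.2582 * (1+0.09)^(-7)
= 16371.2582 * 0.547034
= 8955.6389


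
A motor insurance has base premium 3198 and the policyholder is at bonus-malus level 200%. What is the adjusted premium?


adjusted = base * BM_level / 100
= 3198 * 200 / 100
= 3198 * 2.0
= 6396.0


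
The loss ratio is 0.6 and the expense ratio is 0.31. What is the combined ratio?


Combined ratio = loss ratio + expense ratio
= 0.6 + 0.31
= 0.91


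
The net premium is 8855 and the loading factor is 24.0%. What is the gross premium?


Gross = net * (1 + loading)
= 8855 * (1 + 0.24)
= 8855 * 1.24
= 10980.2


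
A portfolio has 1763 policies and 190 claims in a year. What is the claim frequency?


frequency = claims / policies
= 190 / 1763
= 0.1078


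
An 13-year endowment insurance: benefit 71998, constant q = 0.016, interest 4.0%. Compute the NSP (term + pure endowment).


Term component = 10553.4516
Pure endowment = 13_p_x * v^13 * benefit = 0.810842 * 0.600574 * 71998 = 35060.9195
NSP = 45614.3711


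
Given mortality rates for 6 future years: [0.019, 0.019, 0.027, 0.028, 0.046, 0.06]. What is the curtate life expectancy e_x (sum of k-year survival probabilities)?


e_x = sum_{k=1}^{n} k_p_x
k_p_x values:
  1_p_x = 0.981
  2_p_x = 0.962361
  3_p_x = 0.936377
  4_p_x = 0.910159
  5_p_x = 0.868291
  6_p_x = 0.816194
e_x = 5.4744


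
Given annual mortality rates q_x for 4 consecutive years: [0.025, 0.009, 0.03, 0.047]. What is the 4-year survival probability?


p_k = 1 - q_k for each year
Survival = product of (1 - q_k)
= 0.975 * 0.991 * 0.97 * 0.953
= 0.8932


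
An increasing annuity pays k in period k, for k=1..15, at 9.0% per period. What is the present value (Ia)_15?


(Ia)_n = sum_{k=1}^{n} k * v^k, v = 1/(1+i)
v = 0.917431
Sum computed term by term:
(Ia)_15 = 51.8676


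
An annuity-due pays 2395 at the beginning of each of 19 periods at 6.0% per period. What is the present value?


PV_due = PMT * (1-(1+i)^(-n))/i * (1+i)
PV_immediate = 26723.689
PV_due = 26723.689 * 1.06
= 28327.1103


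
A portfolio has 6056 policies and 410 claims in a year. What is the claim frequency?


frequency = claims / policies
= 410 / 6056
= 0.0677


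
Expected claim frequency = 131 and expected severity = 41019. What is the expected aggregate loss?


E[S] = E[N] * E[X]
= 131 * 41019
= 5.3735e+06


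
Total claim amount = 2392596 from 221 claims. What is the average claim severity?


severity = total / number
= 2392596 / 221
= 10826.2262


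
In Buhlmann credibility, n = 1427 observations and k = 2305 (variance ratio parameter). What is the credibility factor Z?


Z = n / (n + k)
= 1427 / (1427 + 2305)
= 1427 / 3732
= 0.3824


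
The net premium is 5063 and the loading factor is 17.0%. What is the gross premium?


Gross = net * (1 + loading)
= 5063 * (1 + 0.17)
= 5063 * 1.17
= 5923.71


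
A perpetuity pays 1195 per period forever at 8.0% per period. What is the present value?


PV = PMT / i
= 1195 / 0.08
= 14937.5


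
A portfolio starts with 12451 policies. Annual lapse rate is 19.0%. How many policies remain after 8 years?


remaining = initial * (1 - lapse)^years
= 12451 * (1 - 0.19)^8
= 12451 * 0.185302
= 2307.1954


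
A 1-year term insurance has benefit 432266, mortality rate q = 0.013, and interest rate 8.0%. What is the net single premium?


NSP = benefit * q * v
v = 1/(1+i) = 0.925926
NSP = 432266 * 0.013 * 0.925926
= 5203.2019


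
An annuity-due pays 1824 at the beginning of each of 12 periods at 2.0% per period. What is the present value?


PV_due = PMT * (1-(1+i)^(-n))/i * (1+i)
PV_immediate = 19289.4224
PV_due = 19289.4224 * 1.02
= 19675.2108


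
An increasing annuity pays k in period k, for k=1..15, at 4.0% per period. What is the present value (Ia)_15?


(Ia)_n = sum_{k=1}^{n} k * v^k, v = 1/(1+i)
v = 0.961538
Sum computed term by term:
(Ia)_15 = 80.8539


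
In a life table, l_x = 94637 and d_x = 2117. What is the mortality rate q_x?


q_x = d_x / l_x
= 2117 / 94637
= 0.0224


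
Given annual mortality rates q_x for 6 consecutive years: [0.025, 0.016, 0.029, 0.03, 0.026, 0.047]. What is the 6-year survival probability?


p_k = 1 - q_k for each year
Survival = product of (1 - q_k)
= 0.975 * 0.984 * 0.971 * 0.97 * 0.974 * 0.953
= 0.8388


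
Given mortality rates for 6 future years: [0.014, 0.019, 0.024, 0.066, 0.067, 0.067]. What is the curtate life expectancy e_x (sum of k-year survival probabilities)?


e_x = sum_{k=1}^{n} k_p_x
k_p_x values:
  1_p_x = 0.986
  2_p_x = 0.967266
  3_p_x = 0.944052
  4_p_x = 0.881744
  5_p_x = 0.822667
  6_p_x = 0.767549
e_x = 5.3693


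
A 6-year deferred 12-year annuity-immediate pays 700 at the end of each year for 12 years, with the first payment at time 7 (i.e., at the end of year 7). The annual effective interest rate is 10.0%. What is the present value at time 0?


PV at time 6 of the 12-year annuity-immediate:
a_n = 700 * (1-(1+0.1)^(-12))/0.1 = 4769.5843
Discount back 6 years to time 0:
PV = 4769.5843 * (1+0.1)^(-6)
= 4769.5843 * 0.564474
= 2692.306


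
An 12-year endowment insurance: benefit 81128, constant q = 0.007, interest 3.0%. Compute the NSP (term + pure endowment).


Term component = 5453.6414
Pure endowment = 12_p_x * v^12 * benefit = 0.91916 * 0.70138 * 81128 = 52301.6097
NSP = 57755.2511


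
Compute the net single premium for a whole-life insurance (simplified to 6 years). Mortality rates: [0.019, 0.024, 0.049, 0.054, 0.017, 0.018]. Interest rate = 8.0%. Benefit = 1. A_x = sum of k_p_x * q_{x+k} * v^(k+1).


v = 0.925926
Year 0: k_p_x=1.0, q=0.019, term=0.017593
Year 1: k_p_x=0.981, q=0.024, term=0.020185
Year 2: k_p_x=0.957456, q=0.049, term=0.037243
Year 3: k_p_x=0.910541, q=0.054, term=0.036141
Year 4: k_p_x=0.861371, q=0.017, term=0.009966
Year 5: k_p_x=0.846728, q=0.018, term=0.009604
A_x = 0.1307


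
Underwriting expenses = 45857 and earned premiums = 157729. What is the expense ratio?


Expense ratio = expenses / premiums
= 45857 / 157729
= 0.2907


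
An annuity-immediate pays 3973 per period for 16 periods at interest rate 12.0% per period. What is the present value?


PV = PMT * (1 - (1+i)^(-n)) / i
= 3973 * (1 - (1+0.12)^(-16)) / 0.12
= 3973 * (1 - 0.163122) / 0.12
= 3973 * 6.973986
= 27707.647


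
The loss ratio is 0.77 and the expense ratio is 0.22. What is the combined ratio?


Combined ratio = loss ratio + expense ratio
= 0.77 + 0.22
= 0.99


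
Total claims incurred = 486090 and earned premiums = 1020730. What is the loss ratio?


Loss ratio = claims / premiums
= 486090 / 1020730
= 0.4762


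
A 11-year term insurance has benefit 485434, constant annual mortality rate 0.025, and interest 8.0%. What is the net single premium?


NSP = benefit * sum_{k=0}^{n-1} k_p_x * q * v^(k+1)
With constant q=0.025, v=0.925926
Sum = 0.160802
NSP = 485434 * 0.160802
= 78058.873


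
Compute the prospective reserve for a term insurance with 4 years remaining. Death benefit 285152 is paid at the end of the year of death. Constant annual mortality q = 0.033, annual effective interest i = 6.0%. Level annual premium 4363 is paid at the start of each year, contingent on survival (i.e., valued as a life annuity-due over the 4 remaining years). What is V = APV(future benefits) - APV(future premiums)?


v = 1/(1+i) = 0.943396
APV(future benefits) per unit = sum_{k=0}^{3} k_p_x * q * v^(k+1) = 0.109077
APV(future benefits) = 285152 * 0.109077 = 31103.6527
Life annuity-due factor ä_{x:4} = sum_{k=0}^{3} k_p_x * v^k = 3.5037
APV(future premiums) = 4363 * 3.5037 = 15286.6425
V = 31103.6527 - 15286.6425
= 15817.0101


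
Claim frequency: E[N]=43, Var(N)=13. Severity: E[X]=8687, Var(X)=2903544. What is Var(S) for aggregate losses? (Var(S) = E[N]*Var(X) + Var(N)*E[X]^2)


Var(S) = E[N]*Var(X) + Var(N)*E[X]^2
= 43*2903544 + 13*8687^2
= 124852392 + 981031597
= 1.1059e+09


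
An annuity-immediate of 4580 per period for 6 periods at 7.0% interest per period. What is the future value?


FV = PMT * ((1+i)^n - 1) / i
= 4580 * ((1.07)^6 - 1) / 0.07
= 4580 * (1.50073 - 1) / 0.07
= 32762.0716


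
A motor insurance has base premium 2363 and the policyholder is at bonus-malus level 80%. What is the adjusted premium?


adjusted = base * BM_level / 100
= 2363 * 80 / 100
= 2363 * 0.8
= 1890.4


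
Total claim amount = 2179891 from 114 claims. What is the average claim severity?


severity = total / number
= 2179891 / 114
= 19121.8509


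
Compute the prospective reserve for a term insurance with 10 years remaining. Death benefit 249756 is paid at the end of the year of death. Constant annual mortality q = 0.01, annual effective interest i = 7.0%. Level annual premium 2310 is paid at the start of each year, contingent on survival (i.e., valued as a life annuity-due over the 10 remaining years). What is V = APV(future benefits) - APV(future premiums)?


v = 1/(1+i) = 0.934579
APV(future benefits) per unit = sum_{k=0}^{9} k_p_x * q * v^(k+1) = 0.067532
APV(future benefits) = 249756 * 0.067532 = 16866.585
Life annuity-due factor ä_{x:10} = sum_{k=0}^{9} k_p_x * v^k = 7.225951
APV(future premiums) = 2310 * 7.225951 = 16691.9466
V = 16866.585 - 16691.9466
= 174.6384


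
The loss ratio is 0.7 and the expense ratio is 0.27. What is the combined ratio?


Combined ratio = loss ratio + expense ratio
= 0.7 + 0.27
= 0.97


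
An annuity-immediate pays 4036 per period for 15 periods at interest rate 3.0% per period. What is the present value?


PV = PMT * (1 - (1+i)^(-n)) / i
= 4036 * (1 - (1+0.03)^(-15)) / 0.03
= 4036 * (1 - 0.641862) / 0.03
= 4036 * 11.937935
= 48181.506


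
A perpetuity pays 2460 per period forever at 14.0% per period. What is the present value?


PV = PMT / i
= 2460 / 0.14
= 17571.4286


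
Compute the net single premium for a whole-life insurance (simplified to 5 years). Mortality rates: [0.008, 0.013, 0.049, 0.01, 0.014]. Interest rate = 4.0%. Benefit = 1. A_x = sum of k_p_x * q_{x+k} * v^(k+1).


v = 0.961538
Year 0: k_p_x=1.0, q=0.008, term=0.007692
Year 1: k_p_x=0.992, q=0.013, term=0.011923
Year 2: k_p_x=0.979104, q=0.049, term=0.042651
Year 3: k_p_x=0.931128, q=0.01, term=0.007959
Year 4: k_p_x=0.921817, q=0.014, term=0.010607
A_x = 0.0808


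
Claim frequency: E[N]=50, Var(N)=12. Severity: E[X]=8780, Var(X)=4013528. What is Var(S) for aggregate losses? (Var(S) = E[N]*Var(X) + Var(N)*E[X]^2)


Var(S) = E[N]*Var(X) + Var(N)*E[X]^2
= 50*4013528 + 12*8780^2
= 200676400 + 925060800
= 1.1257e+09


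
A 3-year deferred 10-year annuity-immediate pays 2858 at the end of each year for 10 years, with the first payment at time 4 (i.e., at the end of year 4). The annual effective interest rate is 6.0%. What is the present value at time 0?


PV at time 3 of the 10-year annuity-immediate:
a_n = 2858 * (1-(1+0.06)^(-10))/0.06 = 21035.1288
Discount back 3 years to time 0:
PV = 21035.1288 * (1+0.06)^(-3)
= 21035.1288 * 0.839619
= 17661.4998


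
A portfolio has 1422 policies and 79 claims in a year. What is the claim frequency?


frequency = claims / policies
= 79 / 1422
= 0.0556


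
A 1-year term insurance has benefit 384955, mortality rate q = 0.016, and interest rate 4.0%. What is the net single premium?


NSP = benefit * q * v
v = 1/(1+i) = 0.961538
NSP = 384955 * 0.016 * 0.961538
= 5922.3846


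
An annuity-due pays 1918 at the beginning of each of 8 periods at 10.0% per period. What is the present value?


PV_due = PMT * (1-(1+i)^(-n))/i * (1+i)
PV_immediate = 10232.3884
PV_due = 10232.3884 * 1.1
= 11255.6273


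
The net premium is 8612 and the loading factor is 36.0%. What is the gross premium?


Gross = net * (1 + loading)
= 8612 * (1 + 0.36)
= 8612 * 1.36
= 11712.32


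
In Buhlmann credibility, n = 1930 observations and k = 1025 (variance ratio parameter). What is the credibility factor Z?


Z = n / (n + k)
= 1930 / (1930 + 1025)
= 1930 / 2955
= 0.6531


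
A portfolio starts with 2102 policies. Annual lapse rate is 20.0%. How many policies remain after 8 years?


remaining = initial * (1 - lapse)^years
= 2102 * (1 - 0.2)^8
= 2102 * 0.167772
= 352.6571


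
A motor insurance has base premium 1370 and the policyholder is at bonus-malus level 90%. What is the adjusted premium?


adjusted = base * BM_level / 100
= 1370 * 90 / 100
= 1370 * 0.9
= 1233.0


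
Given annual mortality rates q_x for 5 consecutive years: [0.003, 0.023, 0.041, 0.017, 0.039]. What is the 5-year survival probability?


p_k = 1 - q_k for each year
Survival = product of (1 - q_k)
= 0.997 * 0.977 * 0.959 * 0.983 * 0.961
= 0.8824


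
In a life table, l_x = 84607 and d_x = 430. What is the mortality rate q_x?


q_x = d_x / l_x
= 430 / 84607
= 0.0051


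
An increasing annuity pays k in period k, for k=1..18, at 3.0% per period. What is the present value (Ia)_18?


(Ia)_n = sum_{k=1}^{n} k * v^k, v = 1/(1+i)
v = 0.970874
Sum computed term by term:
(Ia)_18 = 119.7672


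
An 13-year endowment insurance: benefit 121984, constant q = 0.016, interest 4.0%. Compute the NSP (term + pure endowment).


Term component = 17880.3889
Pure endowment = 13_p_x * v^13 * benefit = 0.810842 * 0.600574 * 121984 = 59402.639
NSP = 77283.0278


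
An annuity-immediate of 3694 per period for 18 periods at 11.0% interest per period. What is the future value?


FV = PMT * ((1+i)^n - 1) / i
= 3694 * ((1.11)^18 - 1) / 0.11
= 3694 * (6.543553 - 1) / 0.11
= 186162.5858


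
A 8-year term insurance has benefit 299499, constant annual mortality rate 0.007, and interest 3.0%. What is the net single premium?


NSP = benefit * sum_{k=0}^{n-1} k_p_x * q * v^(k+1)
With constant q=0.007, v=0.970874
Sum = 0.048003
NSP = 299499 * 0.048003
= 14376.8223


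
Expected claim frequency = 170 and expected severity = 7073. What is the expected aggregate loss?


E[S] = E[N] * E[X]
= 170 * 7073
= 1.2024e+06


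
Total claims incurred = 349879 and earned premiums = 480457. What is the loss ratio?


Loss ratio = claims / premiums
= 349879 / 480457
= 0.7282


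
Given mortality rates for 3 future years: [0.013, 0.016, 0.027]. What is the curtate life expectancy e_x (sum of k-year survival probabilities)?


e_x = sum_{k=1}^{n} k_p_x
k_p_x values:
  1_p_x = 0.987
  2_p_x = 0.971208
  3_p_x = 0.944985
e_x = 2.9032


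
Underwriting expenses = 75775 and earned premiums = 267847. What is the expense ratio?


Expense ratio = expenses / premiums
= 75775 / 267847
= 0.2829


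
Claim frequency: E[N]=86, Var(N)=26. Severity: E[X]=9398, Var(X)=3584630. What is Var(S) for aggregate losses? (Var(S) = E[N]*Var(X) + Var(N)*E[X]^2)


Var(S) = E[N]*Var(X) + Var(N)*E[X]^2
= 86*3584630 + 26*9398^2
= 308278180 + 2296382504
= 2.6047e+09


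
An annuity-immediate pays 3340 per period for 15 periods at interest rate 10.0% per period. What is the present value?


PV = PMT * (1 - (1+i)^(-n)) / i
= 3340 * (1 - (1+0.1)^(-15)) / 0.1
= 3340 * (1 - 0.239392) / 0.1
= 3340 * 7.60608
= 25404.3056


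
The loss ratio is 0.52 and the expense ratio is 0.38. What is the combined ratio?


Combined ratio = loss ratio + expense ratio
= 0.52 + 0.38
= 0.9


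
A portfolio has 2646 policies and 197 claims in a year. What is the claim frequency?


frequency = claims / policies
= 197 / 2646
= 0.0745


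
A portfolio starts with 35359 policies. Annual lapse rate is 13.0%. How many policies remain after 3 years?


remaining = initial * (1 - lapse)^years
= 35359 * (1 - 0.13)^3
= 35359 * 0.658503
= 23284.0076


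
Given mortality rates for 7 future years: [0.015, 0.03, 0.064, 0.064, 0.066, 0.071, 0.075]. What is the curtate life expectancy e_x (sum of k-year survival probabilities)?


e_x = sum_{k=1}^{n} k_p_x
k_p_x values:
  1_p_x = 0.985
  2_p_x = 0.95545
  3_p_x = 0.894301
  4_p_x = 0.837066
  5_p_x = 0.78182
  6_p_x = 0.72631
  7_p_x = 0.671837
e_x = 5.8518


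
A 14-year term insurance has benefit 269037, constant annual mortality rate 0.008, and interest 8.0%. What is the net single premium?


NSP = benefit * sum_{k=0}^{n-1} k_p_x * q * v^(k+1)
With constant q=0.008, v=0.925926
Sum = 0.06325
NSP = 269037 * 0.06325
= 17016.586


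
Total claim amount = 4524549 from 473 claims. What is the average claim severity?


severity = total / number
= 4524549 / 473
= 9565.6427


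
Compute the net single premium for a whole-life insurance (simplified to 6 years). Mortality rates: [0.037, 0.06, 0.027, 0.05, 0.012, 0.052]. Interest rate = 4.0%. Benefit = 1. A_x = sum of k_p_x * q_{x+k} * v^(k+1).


v = 0.961538
Year 0: k_p_x=1.0, q=0.037, term=0.035577
Year 1: k_p_x=0.963, q=0.06, term=0.053421
Year 2: k_p_x=0.90522, q=0.027, term=0.021728
Year 3: k_p_x=0.880779, q=0.05, term=0.037645
Year 4: k_p_x=0.83674, q=0.012, term=0.008253
Year 5: k_p_x=0.826699, q=0.052, term=0.033974
A_x = 0.1906


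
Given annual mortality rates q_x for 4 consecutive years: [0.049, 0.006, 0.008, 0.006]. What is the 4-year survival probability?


p_k = 1 - q_k for each year
Survival = product of (1 - q_k)
= 0.951 * 0.994 * 0.992 * 0.994
= 0.9321


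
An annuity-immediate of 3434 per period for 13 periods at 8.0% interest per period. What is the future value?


FV = PMT * ((1+i)^n - 1) / i
= 3434 * ((1.08)^13 - 1) / 0.08
= 3434 * (2.719624 - 1) / 0.08
= 73814.8484


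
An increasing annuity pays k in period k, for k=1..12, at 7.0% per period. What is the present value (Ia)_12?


(Ia)_n = sum_{k=1}^{n} k * v^k, v = 1/(1+i)
v = 0.934579
Sum computed term by term:
(Ia)_12 = 45.2933


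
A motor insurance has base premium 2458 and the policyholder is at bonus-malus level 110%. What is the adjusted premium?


adjusted = base * BM_level / 100
= 2458 * 110 / 100
= 2458 * 1.1
= 2703.8


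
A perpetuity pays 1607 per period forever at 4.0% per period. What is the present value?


PV = PMT / i
= 1607 / 0.04
= 40175.0


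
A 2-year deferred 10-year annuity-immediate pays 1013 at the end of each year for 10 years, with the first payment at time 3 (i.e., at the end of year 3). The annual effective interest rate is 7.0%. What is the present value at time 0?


PV at time 2 of the 10-year annuity-immediate:
a_n = 1013 * (1-(1+0.07)^(-10))/0.07 = 7114.8881
Discount back 2 years to time 0:
PV = 7114.8881 * (1+0.07)^(-2)
= 7114.8881 * 0.873439
= 6214.4188


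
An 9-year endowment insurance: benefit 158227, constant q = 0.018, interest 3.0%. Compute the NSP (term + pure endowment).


Term component = 20717.9741
Pure endowment = 9_p_x * v^9 * benefit = 0.849187 * 0.766417 * 158227 = 102979.0691
NSP = 123697.0432


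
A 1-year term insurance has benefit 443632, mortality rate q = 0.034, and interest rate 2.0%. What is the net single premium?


NSP = benefit * q * v
v = 1/(1+i) = 0.980392
NSP = 443632 * 0.034 * 0.980392
= 14787.7333


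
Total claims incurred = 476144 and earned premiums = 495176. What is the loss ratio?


Loss ratio = claims / premiums
= 476144 / 495176
= 0.9616


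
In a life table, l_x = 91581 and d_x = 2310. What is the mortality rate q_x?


q_x = d_x / l_x
= 2310 / 91581
= 0.0252


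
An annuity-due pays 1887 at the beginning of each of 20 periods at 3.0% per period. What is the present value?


PV_due = PMT * (1-(1+i)^(-n))/i * (1+i)
PV_immediate = 28073.7951
PV_due = 28073.7951 * 1.03
= 28916.0089


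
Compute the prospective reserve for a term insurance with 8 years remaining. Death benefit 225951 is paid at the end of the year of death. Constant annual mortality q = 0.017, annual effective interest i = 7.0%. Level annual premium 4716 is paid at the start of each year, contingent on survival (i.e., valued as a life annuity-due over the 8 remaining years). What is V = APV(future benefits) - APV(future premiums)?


v = 1/(1+i) = 0.934579
APV(future benefits) per unit = sum_{k=0}^{7} k_p_x * q * v^(k+1) = 0.096253
APV(future benefits) = 225951 * 0.096253 = 21748.5677
Life annuity-due factor ä_{x:8} = sum_{k=0}^{7} k_p_x * v^k = 6.058307
APV(future premiums) = 4716 * 6.058307 = 28570.974
V = 21748.5677 - 28570.974
= -6822.4063


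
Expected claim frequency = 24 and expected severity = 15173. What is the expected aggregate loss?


E[S] = E[N] * E[X]
= 24 * 15173
= 364152


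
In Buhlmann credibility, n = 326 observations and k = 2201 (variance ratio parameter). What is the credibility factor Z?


Z = n / (n + k)
= 326 / (326 + 2201)
= 326 / 2527
= 0.129


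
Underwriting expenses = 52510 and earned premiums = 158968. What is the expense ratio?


Expense ratio = expenses / premiums
= 52510 / 158968
= 0.3303


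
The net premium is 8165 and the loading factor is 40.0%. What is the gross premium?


Gross = net * (1 + loading)
= 8165 * (1 + 0.4)
= 8165 * 1.4
= 11431.0


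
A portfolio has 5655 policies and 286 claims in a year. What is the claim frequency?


frequency = claims / policies
= 286 / 5655
= 0.0506


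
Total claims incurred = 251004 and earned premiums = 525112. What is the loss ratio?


Loss ratio = claims / premiums
= 251004 / 525112
= 0.478


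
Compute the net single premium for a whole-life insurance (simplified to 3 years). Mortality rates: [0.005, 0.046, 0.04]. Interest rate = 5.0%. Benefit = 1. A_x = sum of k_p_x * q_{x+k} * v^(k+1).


v = 0.952381
Year 0: k_p_x=1.0, q=0.005, term=0.004762
Year 1: k_p_x=0.995, q=0.046, term=0.041515
Year 2: k_p_x=0.94923, q=0.04, term=0.032799
A_x = 0.0791


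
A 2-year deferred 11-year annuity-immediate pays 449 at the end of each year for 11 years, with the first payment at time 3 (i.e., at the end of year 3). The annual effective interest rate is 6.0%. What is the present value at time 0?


PV at time 2 of the 11-year annuity-immediate:
a_n = 449 * (1-(1+0.06)^(-11))/0.06 = 3541.2067
Discount back 2 years to time 0:
PV = 3541.2067 * (1+0.06)^(-2)
= 3541.2067 * 0.889996
= 3151.6613


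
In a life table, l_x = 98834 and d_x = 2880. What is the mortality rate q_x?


q_x = d_x / l_x
= 2880 / 98834
= 0.0291


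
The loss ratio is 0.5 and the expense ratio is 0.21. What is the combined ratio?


Combined ratio = loss ratio + expense ratio
= 0.5 + 0.21
= 0.71


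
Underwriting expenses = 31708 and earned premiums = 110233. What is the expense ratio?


Expense ratio = expenses / premiums
= 31708 / 110233
= 0.2876


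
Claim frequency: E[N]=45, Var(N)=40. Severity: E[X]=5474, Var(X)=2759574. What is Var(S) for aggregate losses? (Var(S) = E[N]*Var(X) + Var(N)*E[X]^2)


Var(S) = E[N]*Var(X) + Var(N)*E[X]^2
= 45*2759574 + 40*5474^2
= 124180830 + 1198587040
= 1.3228e+09


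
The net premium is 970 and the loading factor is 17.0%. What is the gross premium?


Gross = net * (1 + loading)
= 970 * (1 + 0.17)
= 970 * 1.17
= 1134.9


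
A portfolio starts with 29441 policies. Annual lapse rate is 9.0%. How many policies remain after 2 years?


remaining = initial * (1 - lapse)^years
= 29441 * (1 - 0.09)^2
= 29441 * 0.8281
= 24380.0921


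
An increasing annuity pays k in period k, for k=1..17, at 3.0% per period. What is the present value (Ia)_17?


(Ia)_n = sum_{k=1}^{n} k * v^k, v = 1/(1+i)
v = 0.970874
Sum computed term by term:
(Ia)_17 = 109.1941


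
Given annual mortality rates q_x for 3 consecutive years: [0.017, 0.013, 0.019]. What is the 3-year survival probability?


p_k = 1 - q_k for each year
Survival = product of (1 - q_k)
= 0.983 * 0.987 * 0.981
= 0.9518


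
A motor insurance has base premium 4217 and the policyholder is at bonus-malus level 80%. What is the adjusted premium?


adjusted = base * BM_level / 100
= 4217 * 80 / 100
= 4217 * 0.8
= 3373.6


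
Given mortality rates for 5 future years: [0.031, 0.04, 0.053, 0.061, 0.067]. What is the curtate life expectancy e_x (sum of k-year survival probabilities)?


e_x = sum_{k=1}^{n} k_p_x
k_p_x values:
  1_p_x = 0.969
  2_p_x = 0.93024
  3_p_x = 0.880937
  4_p_x = 0.8272
  5_p_x = 0.771778
e_x = 4.3792


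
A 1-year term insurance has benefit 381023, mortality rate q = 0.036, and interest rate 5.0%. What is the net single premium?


NSP = benefit * q * v
v = 1/(1+i) = 0.952381
NSP = 381023 * 0.036 * 0.952381
= 13063.6457


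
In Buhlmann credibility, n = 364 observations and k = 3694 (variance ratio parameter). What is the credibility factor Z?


Z = n / (n + k)
= 364 / (364 + 3694)
= 364 / 4058
= 0.0897


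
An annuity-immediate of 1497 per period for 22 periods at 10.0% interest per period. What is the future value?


FV = PMT * ((1+i)^n - 1) / i
= 1497 * ((1.1)^22 - 1) / 0.1
= 1497 * (8.140275 - 1) / 0.1
= 106889.9158


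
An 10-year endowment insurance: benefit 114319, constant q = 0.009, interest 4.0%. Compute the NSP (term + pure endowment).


Term component = 8038.4715
Pure endowment = 10_p_x * v^10 * benefit = 0.913559 * 0.675564 * 114319 = 70553.9883
NSP = 78592.4598


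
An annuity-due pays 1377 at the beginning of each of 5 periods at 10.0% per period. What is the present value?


PV_due = PMT * (1-(1+i)^(-n))/i * (1+i)
PV_immediate = 5219.9134
PV_due = 5219.9134 * 1.1
= 5741.9047


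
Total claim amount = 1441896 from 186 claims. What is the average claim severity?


severity = total / number
= 1441896 / 186
= 7752.129


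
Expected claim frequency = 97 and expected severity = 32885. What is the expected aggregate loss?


E[S] = E[N] * E[X]
= 97 * 32885
= 3.1898e+06


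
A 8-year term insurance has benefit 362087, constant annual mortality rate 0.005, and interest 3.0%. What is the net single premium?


NSP = benefit * sum_{k=0}^{n-1} k_p_x * q * v^(k+1)
With constant q=0.005, v=0.970874
Sum = 0.034517
NSP = 362087 * 0.034517
= 12498.2108


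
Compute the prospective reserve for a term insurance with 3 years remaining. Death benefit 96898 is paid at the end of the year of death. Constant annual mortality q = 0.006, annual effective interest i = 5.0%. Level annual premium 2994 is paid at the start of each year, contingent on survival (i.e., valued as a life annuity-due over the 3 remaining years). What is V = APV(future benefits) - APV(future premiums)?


v = 1/(1+i) = 0.952381
APV(future benefits) per unit = sum_{k=0}^{2} k_p_x * q * v^(k+1) = 0.016245
APV(future benefits) = 96898 * 0.016245 = 1574.0911
Life annuity-due factor ä_{x:3} = sum_{k=0}^{2} k_p_x * v^k = 2.842844
APV(future premiums) = 2994 * 2.842844 = 8511.4763
V = 1574.0911 - 8511.4763
= -6937.3852


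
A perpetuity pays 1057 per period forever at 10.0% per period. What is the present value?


PV = PMT / i
= 1057 / 0.1
= 10570.0


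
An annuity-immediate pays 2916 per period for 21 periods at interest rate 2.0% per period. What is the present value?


PV = PMT * (1 - (1+i)^(-n)) / i
= 2916 * (1 - (1+0.02)^(-21)) / 0.02
= 2916 * (1 - 0.659776) / 0.02
= 2916 * 17.011209
= 49604.6859


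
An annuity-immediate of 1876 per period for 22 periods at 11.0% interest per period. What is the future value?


FV = PMT * ((1+i)^n - 1) / i
= 1876 * ((1.11)^22 - 1) / 0.11
= 1876 * (9.933574 - 1) / 0.11
= 152358.0446


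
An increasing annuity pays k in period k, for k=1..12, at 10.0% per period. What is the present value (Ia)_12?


(Ia)_n = sum_{k=1}^{n} k * v^k, v = 1/(1+i)
v = 0.909091
Sum computed term by term:
(Ia)_12 = 36.7149


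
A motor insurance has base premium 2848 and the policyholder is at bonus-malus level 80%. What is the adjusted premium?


adjusted = base * BM_level / 100
= 2848 * 80 / 100
= 2848 * 0.8
= 2278.4


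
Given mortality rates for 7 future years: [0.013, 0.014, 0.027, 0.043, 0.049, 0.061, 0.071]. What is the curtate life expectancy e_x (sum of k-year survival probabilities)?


e_x = sum_{k=1}^{n} k_p_x
k_p_x values:
  1_p_x = 0.987
  2_p_x = 0.973182
  3_p_x = 0.946906
  4_p_x = 0.906189
  5_p_x = 0.861786
  6_p_x = 0.809217
  7_p_x = 0.751763
e_x = 6.236


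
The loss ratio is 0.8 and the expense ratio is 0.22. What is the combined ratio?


Combined ratio = loss ratio + expense ratio
= 0.8 + 0.22
= 1.02


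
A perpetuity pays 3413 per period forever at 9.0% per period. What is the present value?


PV = PMT / i
= 3413 / 0.09
= 37922.2222


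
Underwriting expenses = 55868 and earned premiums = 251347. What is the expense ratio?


Expense ratio = expenses / premiums
= 55868 / 251347
= 0.2223


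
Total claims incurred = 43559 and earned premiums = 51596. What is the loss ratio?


Loss ratio = claims / premiums
= 43559 / 51596
= 0.8442


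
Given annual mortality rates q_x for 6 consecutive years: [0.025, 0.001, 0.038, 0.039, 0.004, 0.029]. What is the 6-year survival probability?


p_k = 1 - q_k for each year
Survival = product of (1 - q_k)
= 0.975 * 0.999 * 0.962 * 0.961 * 0.996 * 0.971
= 0.8709


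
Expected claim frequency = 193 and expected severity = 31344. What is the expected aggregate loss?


E[S] = E[N] * E[X]
= 193 * 31344
= 6.0494e+06


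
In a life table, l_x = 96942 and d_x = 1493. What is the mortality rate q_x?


q_x = d_x / l_x
= 1493 / 96942
= 0.0154


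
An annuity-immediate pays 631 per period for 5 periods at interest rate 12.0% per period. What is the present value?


PV = PMT * (1 - (1+i)^(-n)) / i
= 631 * (1 - (1+0.12)^(-5)) / 0.12
= 631 * (1 - 0.567427) / 0.12
= 631 * 3.604776
= 2274.6138


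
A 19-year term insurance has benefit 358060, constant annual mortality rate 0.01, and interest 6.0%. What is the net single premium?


NSP = benefit * sum_{k=0}^{n-1} k_p_x * q * v^(k+1)
With constant q=0.01, v=0.943396
Sum = 0.103849
NSP = 358060 * 0.103849
= 37184.0461


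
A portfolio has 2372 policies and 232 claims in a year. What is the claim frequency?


frequency = claims / policies
= 232 / 2372
= 0.0978


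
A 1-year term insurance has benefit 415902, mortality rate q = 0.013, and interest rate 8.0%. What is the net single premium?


NSP = benefit * q * v
v = 1/(1+i) = 0.925926
NSP = 415902 * 0.013 * 0.925926
= 5006.2278


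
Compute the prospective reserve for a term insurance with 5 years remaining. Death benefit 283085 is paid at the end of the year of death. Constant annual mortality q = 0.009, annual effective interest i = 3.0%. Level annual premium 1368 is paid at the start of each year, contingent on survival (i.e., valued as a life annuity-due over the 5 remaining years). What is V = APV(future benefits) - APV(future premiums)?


v = 1/(1+i) = 0.970874
APV(future benefits) per unit = sum_{k=0}^{4} k_p_x * q * v^(k+1) = 0.040504
APV(future benefits) = 283085 * 0.040504 = 11465.9981
Life annuity-due factor ä_{x:5} = sum_{k=0}^{4} k_p_x * v^k = 4.635427
APV(future premiums) = 1368 * 4.635427 = 6341.2638
V = 11465.9981 - 6341.2638
= 5124.7343


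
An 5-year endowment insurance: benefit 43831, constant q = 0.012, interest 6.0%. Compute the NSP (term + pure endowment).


Term component = 2166.0849
Pure endowment = 5_p_x * v^5 * benefit = 0.941423 * 0.747258 * 43831 = 30834.4904
NSP = 33000.5754


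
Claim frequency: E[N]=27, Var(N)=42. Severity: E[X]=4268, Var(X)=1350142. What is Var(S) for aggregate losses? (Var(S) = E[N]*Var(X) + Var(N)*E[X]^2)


Var(S) = E[N]*Var(X) + Var(N)*E[X]^2
= 27*1350142 + 42*4268^2
= 36453834 + 765064608
= 8.0152e+08


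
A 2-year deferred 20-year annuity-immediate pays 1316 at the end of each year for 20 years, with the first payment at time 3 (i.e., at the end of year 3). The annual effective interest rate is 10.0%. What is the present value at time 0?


PV at time 2 of the 20-year annuity-immediate:
a_n = 1316 * (1-(1+0.1)^(-20))/0.1 = 11203.8499
Discount back 2 years to time 0:
PV = 11203.8499 * (1+0.1)^(-2)
= 11203.8499 * 0.826446
= 9259.38


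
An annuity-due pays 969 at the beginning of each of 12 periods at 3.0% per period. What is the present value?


PV_due = PMT * (1-(1+i)^(-n))/i * (1+i)
PV_immediate = 9645.4299
PV_due = 9645.4299 * 1.03
= 9934.7928


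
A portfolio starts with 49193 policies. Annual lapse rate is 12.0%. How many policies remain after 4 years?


remaining = initial * (1 - lapse)^years
= 49193 * (1 - 0.12)^4
= 49193 * 0.599695
= 29500.8138


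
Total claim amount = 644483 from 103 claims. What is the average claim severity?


severity = total / number
= 644483 / 103
= 6257.1165
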